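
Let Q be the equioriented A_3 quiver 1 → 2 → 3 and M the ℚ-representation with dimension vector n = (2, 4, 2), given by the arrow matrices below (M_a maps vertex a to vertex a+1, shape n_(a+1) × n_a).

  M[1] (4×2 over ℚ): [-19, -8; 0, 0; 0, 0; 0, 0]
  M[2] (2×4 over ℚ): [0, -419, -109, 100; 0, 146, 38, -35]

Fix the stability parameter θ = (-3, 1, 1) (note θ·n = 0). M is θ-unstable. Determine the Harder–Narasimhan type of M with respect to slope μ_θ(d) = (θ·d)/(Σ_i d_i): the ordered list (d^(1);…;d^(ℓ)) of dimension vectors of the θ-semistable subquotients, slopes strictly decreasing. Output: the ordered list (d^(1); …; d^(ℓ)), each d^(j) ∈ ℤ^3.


Barcode: M ≅ I[1,1], I[1,2], I[2,2], I[2,3]^2. HN layers by μ_θ (2 steps, strictly decreasing):
  μ^(1)=1; μ^(2)=-3

((0, 4, 2); (2, 0, 0))


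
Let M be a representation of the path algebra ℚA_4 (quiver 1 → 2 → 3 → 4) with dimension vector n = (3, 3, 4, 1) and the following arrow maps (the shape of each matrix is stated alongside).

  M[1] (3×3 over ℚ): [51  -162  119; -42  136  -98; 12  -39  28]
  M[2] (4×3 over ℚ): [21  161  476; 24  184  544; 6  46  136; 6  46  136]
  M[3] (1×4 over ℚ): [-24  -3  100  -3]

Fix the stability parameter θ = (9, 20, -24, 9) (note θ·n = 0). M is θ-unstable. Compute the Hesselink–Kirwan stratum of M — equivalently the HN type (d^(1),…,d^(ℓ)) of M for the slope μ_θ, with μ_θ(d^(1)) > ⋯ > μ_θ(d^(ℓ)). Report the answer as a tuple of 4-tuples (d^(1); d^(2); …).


Interval decomposition of M: I[1,1], I[1,2], I[1,4], I[2,2], I[3,3]^3.
HN type (ℓ=4): μ^(1)=20; μ^(2)=9; μ^(3)=5/3; μ^(4)=-24

((0, 2, 0, 0); (2, 0, 0, 1); (1, 1, 1, 0); (0, 0, 3, 0))


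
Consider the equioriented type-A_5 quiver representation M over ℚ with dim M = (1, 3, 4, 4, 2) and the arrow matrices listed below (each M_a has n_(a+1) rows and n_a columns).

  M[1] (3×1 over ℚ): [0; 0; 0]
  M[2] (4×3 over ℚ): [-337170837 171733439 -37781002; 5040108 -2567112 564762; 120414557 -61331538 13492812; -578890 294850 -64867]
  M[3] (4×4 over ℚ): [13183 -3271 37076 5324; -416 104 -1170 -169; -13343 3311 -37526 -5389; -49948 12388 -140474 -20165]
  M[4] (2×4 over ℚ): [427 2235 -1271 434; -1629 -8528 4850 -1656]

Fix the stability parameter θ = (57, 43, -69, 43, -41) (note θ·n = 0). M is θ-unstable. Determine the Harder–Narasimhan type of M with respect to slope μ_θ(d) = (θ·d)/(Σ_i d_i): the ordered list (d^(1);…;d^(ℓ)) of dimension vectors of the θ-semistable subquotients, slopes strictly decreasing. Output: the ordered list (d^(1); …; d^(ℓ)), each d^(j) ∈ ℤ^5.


Interval decomposition of M: I[1,1], I[2,3], I[2,5]^2, I[3,3], I[4,4]^2.
HN type (ℓ=5): μ^(1)=57; μ^(2)=43; μ^(3)=1; μ^(4)=-13; μ^(5)=-69

((1, 0, 0, 0, 0); (0, 0, 0, 2, 0); (0, 0, 0, 2, 2); (0, 3, 3, 0, 0); (0, 0, 1, 0, 0))


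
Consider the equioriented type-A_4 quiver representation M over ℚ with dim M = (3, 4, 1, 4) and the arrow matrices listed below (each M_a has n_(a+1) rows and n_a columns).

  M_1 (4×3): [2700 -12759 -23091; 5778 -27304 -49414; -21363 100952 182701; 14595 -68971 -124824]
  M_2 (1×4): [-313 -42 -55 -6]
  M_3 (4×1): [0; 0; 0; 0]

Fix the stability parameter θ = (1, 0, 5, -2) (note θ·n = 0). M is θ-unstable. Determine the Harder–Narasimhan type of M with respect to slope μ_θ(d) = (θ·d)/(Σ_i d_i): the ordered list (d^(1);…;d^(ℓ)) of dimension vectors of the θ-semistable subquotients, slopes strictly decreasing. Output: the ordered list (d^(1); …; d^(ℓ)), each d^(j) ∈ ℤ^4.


Via rank(M_{q-1}∘⋯∘M_p): M ≅ I[1,1], I[1,2], I[1,3], I[2,2]^2, I[4,4]^4.
μ_θ-semistable layers: μ^(1)=5; μ^(2)=1; μ^(3)=1/2; μ^(4)=0; μ^(5)=-2

((0, 0, 1, 0); (1, 0, 0, 0); (2, 2, 0, 0); (0, 2, 0, 0); (0, 0, 0, 4))


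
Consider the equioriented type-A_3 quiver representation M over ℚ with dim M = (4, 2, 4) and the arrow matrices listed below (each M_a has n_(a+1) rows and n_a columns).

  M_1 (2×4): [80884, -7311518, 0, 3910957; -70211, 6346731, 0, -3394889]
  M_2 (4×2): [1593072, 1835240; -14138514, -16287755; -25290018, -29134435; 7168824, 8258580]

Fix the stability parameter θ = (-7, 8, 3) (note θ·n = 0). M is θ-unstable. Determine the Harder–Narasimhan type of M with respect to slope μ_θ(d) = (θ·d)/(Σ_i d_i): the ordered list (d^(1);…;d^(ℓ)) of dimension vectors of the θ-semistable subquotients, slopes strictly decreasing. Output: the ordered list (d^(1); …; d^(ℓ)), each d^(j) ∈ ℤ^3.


Barcode: M ≅ I[1,1]^2, I[1,2], I[1,3], I[3,3]^3. HN layers by μ_θ (4 steps, strictly decreasing):
  μ^(1)=8; μ^(2)=11/2; μ^(3)=3; μ^(4)=-7

((0, 1, 0); (0, 1, 1); (0, 0, 3); (4, 0, 0))


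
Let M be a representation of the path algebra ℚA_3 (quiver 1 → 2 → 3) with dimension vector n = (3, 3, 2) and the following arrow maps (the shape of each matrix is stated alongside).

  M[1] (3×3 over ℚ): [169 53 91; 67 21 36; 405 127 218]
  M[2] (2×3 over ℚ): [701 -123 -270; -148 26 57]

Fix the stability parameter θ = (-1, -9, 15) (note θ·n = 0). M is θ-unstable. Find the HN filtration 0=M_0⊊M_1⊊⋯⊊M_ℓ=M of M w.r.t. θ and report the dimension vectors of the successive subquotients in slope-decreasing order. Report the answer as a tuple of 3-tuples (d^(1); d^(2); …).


Interval decomposition of M: I[1,1], I[1,3]^2, I[2,2].
HN type (ℓ=4): μ^(1)=15; μ^(2)=-1; μ^(3)=-5; μ^(4)=-9

((0, 0, 2); (1, 0, 0); (2, 2, 0); (0, 1, 0))


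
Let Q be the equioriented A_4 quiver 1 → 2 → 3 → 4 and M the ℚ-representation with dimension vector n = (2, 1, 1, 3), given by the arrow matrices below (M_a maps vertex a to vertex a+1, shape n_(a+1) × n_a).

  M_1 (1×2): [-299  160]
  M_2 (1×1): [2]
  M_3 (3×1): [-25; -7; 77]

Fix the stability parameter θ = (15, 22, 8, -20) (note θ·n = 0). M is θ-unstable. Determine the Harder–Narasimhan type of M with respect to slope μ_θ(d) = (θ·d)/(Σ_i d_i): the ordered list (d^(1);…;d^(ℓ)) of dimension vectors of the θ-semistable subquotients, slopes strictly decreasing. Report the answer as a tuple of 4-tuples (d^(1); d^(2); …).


Barcode: M ≅ I[1,1], I[1,4], I[4,4]^2. HN layers by μ_θ (3 steps, strictly decreasing):
  μ^(1)=15; μ^(2)=25/4; μ^(3)=-20

((1, 0, 0, 0); (1, 1, 1, 1); (0, 0, 0, 2))


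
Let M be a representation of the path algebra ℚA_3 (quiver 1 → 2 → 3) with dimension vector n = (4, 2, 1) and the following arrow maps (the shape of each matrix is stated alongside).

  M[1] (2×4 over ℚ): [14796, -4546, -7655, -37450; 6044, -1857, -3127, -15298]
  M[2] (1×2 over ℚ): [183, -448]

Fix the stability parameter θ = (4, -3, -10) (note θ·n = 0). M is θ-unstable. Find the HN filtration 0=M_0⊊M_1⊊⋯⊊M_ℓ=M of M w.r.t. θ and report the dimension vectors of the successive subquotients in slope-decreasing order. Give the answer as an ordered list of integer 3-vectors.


Interval decomposition of M: I[1,1]^2, I[1,2], I[1,3].
HN type (ℓ=3): μ^(1)=4; μ^(2)=1/2; μ^(3)=-3

((2, 0, 0); (1, 1, 0); (1, 1, 1))


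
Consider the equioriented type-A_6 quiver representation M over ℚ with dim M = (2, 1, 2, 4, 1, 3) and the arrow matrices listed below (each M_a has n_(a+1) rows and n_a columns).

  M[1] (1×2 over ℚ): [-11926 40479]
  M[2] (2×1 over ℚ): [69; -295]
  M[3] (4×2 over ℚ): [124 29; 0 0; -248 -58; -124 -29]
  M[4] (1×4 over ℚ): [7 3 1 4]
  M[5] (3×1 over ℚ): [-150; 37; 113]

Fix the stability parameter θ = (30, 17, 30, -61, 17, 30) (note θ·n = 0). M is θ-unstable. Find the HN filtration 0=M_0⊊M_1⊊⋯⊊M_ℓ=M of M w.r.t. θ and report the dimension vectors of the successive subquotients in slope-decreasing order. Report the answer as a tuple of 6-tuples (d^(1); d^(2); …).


Barcode: M ≅ I[1,1], I[1,6], I[3,3], I[4,4]^3, I[6,6]^2. HN layers by μ_θ (4 steps, strictly decreasing):
  μ^(1)=30; μ^(2)=17; μ^(3)=4; μ^(4)=-61

((1, 0, 1, 0, 0, 3); (0, 0, 0, 0, 1, 0); (1, 1, 1, 1, 0, 0); (0, 0, 0, 3, 0, 0))


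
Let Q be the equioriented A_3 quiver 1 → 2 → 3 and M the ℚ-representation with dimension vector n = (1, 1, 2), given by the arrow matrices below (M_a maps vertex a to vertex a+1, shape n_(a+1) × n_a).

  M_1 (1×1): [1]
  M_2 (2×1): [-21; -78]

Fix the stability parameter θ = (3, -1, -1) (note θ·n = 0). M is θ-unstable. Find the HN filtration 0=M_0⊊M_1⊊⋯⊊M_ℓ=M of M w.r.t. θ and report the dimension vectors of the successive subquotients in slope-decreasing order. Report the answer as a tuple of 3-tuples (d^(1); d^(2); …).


Interval decomposition of M: I[1,3], I[3,3].
HN type (ℓ=2): μ^(1)=1/3; μ^(2)=-1

((1, 1, 1); (0, 0, 1))


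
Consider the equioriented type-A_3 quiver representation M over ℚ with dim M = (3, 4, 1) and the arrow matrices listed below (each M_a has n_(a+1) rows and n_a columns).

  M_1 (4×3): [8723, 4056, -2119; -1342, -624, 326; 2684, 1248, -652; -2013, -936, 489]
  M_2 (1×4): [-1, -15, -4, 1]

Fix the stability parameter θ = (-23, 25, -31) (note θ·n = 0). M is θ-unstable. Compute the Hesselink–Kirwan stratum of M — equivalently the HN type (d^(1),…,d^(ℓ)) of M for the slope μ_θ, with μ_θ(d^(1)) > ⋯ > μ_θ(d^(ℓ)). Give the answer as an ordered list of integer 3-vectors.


Interval decomposition of M: I[1,1]^2, I[1,3], I[2,2]^3.
HN type (ℓ=3): μ^(1)=25; μ^(2)=-3; μ^(3)=-23

((0, 3, 0); (0, 1, 1); (3, 0, 0))


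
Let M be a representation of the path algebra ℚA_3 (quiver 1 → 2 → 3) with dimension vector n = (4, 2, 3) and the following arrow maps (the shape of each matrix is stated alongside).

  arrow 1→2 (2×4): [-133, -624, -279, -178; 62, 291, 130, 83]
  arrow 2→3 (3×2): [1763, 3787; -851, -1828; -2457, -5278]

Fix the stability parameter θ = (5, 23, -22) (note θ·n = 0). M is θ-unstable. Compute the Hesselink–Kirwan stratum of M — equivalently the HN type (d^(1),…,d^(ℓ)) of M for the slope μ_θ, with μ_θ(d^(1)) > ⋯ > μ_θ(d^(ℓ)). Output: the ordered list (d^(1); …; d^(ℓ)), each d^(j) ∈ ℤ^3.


Via rank(M_{q-1}∘⋯∘M_p): M ≅ I[1,1]^2, I[1,3]^2, I[3,3].
μ_θ-semistable layers: μ^(1)=5; μ^(2)=2; μ^(3)=-22

((2, 0, 0); (2, 2, 2); (0, 0, 1))


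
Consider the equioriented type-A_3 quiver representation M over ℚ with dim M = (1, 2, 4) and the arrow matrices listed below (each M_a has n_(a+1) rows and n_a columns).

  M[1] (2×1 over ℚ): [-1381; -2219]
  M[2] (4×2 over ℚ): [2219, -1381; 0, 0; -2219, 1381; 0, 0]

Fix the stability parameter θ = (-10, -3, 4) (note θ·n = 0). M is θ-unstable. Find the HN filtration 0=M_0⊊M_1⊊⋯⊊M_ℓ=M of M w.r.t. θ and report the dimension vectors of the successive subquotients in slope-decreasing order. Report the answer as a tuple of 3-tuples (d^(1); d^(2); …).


Via rank(M_{q-1}∘⋯∘M_p): M ≅ I[1,2], I[2,3], I[3,3]^3.
μ_θ-semistable layers: μ^(1)=4; μ^(2)=-3; μ^(3)=-10

((0, 0, 4); (0, 2, 0); (1, 0, 0))


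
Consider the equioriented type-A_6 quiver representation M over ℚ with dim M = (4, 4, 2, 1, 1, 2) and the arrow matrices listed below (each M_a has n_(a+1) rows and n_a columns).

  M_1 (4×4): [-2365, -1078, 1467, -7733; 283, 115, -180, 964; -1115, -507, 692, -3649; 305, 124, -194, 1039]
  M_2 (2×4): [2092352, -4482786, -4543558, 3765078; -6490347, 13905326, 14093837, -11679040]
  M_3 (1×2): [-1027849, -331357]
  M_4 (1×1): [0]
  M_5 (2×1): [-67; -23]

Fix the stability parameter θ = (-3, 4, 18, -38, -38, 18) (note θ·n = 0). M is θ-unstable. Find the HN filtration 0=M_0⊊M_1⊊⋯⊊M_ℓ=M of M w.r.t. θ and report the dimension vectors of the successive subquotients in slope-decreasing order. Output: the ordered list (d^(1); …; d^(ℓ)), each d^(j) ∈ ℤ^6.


Via rank(M_{q-1}∘⋯∘M_p): M ≅ I[1,2]^2, I[1,3], I[1,4], I[5,6], I[6,6].
μ_θ-semistable layers: μ^(1)=18; μ^(2)=4; μ^(3)=-3; μ^(4)=-19/4; μ^(5)=-38

((0, 0, 1, 0, 0, 2); (0, 3, 0, 0, 0, 0); (3, 0, 0, 0, 0, 0); (1, 1, 1, 1, 0, 0); (0, 0, 0, 0, 1, 0))


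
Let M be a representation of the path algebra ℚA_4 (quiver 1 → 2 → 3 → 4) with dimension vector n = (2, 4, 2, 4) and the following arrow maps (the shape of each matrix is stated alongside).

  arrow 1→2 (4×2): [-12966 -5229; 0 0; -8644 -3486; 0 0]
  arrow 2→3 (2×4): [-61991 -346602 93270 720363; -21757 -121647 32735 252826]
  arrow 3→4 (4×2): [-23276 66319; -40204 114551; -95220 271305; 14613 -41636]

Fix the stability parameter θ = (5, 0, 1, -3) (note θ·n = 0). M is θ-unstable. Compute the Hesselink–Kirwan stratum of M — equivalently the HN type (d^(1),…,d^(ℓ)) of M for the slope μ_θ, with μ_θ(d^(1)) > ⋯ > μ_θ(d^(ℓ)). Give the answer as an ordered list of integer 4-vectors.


Barcode: M ≅ I[1,1], I[1,4], I[2,2]^2, I[2,4], I[4,4]^2. HN layers by μ_θ (5 steps, strictly decreasing):
  μ^(1)=5; μ^(2)=3/4; μ^(3)=0; μ^(4)=-2/3; μ^(5)=-3

((1, 0, 0, 0); (1, 1, 1, 1); (0, 2, 0, 0); (0, 1, 1, 1); (0, 0, 0, 2))


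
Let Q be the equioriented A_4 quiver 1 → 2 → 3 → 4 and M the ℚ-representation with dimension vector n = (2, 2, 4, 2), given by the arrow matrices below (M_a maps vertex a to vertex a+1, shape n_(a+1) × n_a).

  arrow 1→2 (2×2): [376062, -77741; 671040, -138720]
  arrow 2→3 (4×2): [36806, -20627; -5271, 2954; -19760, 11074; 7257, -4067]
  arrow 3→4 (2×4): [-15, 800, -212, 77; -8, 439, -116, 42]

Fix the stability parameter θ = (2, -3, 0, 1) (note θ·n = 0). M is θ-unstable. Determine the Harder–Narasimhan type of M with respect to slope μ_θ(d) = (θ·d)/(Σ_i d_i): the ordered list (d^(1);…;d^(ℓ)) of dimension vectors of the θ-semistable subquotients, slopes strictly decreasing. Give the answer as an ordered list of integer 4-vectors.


Interval decomposition of M: I[1,1], I[1,4], I[2,4], I[3,3]^2.
HN type (ℓ=5): μ^(1)=2; μ^(2)=1; μ^(3)=0; μ^(4)=-1/2; μ^(5)=-3

((1, 0, 0, 0); (0, 0, 0, 2); (0, 0, 4, 0); (1, 1, 0, 0); (0, 1, 0, 0))


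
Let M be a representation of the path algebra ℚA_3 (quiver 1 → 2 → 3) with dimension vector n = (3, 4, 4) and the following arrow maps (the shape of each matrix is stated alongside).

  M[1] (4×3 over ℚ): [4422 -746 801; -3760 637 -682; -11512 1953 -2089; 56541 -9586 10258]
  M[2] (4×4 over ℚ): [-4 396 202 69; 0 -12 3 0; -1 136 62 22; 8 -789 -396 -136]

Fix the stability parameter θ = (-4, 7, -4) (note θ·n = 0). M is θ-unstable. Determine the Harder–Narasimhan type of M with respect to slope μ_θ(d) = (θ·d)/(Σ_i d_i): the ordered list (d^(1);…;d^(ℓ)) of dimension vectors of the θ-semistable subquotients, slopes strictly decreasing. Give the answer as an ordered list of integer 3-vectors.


Via rank(M_{q-1}∘⋯∘M_p): M ≅ I[1,3]^3, I[2,3].
μ_θ-semistable layers: μ^(1)=3/2; μ^(2)=-4

((0, 4, 4); (3, 0, 0))


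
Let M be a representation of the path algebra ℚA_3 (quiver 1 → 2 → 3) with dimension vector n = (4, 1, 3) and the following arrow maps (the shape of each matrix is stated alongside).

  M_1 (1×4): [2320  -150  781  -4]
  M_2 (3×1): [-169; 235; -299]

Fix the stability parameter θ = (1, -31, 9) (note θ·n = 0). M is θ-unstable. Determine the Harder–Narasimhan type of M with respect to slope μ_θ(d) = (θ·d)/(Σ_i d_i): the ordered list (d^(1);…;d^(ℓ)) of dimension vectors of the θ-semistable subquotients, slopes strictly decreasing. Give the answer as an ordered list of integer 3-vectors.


Barcode: M ≅ I[1,1]^3, I[1,3], I[3,3]^2. HN layers by μ_θ (3 steps, strictly decreasing):
  μ^(1)=9; μ^(2)=1; μ^(3)=-15

((0, 0, 3); (3, 0, 0); (1, 1, 0))


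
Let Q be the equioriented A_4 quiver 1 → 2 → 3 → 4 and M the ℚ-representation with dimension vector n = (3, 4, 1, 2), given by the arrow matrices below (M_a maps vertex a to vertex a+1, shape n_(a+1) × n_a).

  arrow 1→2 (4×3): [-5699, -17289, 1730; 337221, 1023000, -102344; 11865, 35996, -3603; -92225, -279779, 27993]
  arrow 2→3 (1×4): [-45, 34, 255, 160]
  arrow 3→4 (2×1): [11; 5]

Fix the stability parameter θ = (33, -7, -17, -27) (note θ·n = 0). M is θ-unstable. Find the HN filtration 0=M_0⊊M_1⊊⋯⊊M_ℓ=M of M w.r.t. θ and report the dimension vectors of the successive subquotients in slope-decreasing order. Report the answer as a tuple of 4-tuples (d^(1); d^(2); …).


Via rank(M_{q-1}∘⋯∘M_p): M ≅ I[1,2]^2, I[1,4], I[2,2], I[4,4].
μ_θ-semistable layers: μ^(1)=13; μ^(2)=-9/2; μ^(3)=-7; μ^(4)=-27

((2, 2, 0, 0); (1, 1, 1, 1); (0, 1, 0, 0); (0, 0, 0, 1))


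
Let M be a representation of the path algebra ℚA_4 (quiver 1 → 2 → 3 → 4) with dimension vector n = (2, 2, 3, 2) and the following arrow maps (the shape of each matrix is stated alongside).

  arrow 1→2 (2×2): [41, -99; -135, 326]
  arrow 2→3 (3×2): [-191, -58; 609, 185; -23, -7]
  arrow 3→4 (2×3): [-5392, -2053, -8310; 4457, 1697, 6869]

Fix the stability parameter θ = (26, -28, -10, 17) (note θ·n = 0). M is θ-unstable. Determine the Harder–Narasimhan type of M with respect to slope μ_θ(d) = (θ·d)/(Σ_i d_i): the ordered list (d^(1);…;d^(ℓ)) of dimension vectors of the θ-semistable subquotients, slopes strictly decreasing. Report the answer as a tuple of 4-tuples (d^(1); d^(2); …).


Barcode: M ≅ I[1,4]^2, I[3,3]. HN layers by μ_θ (3 steps, strictly decreasing):
  μ^(1)=17; μ^(2)=-4; μ^(3)=-10

((0, 0, 0, 2); (2, 2, 2, 0); (0, 0, 1, 0))


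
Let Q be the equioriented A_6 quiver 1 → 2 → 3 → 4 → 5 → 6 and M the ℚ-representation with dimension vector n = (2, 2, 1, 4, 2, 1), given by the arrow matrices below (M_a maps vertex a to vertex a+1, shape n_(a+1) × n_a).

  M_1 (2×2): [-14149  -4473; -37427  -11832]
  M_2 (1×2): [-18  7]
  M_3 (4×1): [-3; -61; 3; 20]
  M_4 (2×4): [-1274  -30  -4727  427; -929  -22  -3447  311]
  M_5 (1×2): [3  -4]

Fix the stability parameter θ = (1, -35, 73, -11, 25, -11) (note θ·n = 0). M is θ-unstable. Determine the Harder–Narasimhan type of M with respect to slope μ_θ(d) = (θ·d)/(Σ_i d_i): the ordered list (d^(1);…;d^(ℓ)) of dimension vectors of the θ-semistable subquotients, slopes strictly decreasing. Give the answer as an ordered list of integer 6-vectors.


Via rank(M_{q-1}∘⋯∘M_p): M ≅ I[1,2], I[1,6], I[4,4]^2, I[4,5].
μ_θ-semistable layers: μ^(1)=25; μ^(2)=19; μ^(3)=-11; μ^(4)=-17

((0, 0, 0, 0, 1, 0); (0, 0, 1, 1, 1, 1); (0, 0, 0, 3, 0, 0); (2, 2, 0, 0, 0, 0))


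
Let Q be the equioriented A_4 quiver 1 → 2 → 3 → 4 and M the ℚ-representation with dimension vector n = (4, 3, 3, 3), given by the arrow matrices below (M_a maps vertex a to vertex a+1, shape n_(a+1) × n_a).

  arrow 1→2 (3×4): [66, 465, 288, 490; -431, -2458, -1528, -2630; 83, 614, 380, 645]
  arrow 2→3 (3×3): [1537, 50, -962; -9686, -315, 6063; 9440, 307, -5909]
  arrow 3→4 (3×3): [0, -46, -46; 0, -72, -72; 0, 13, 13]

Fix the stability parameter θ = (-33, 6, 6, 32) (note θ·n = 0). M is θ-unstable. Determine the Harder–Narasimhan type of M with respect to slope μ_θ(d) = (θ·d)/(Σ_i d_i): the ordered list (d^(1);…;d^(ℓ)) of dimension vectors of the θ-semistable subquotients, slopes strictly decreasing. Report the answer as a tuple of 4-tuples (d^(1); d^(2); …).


Barcode: M ≅ I[1,1], I[1,3]^2, I[1,4], I[4,4]^2. HN layers by μ_θ (3 steps, strictly decreasing):
  μ^(1)=32; μ^(2)=6; μ^(3)=-33

((0, 0, 0, 3); (0, 3, 3, 0); (4, 0, 0, 0))


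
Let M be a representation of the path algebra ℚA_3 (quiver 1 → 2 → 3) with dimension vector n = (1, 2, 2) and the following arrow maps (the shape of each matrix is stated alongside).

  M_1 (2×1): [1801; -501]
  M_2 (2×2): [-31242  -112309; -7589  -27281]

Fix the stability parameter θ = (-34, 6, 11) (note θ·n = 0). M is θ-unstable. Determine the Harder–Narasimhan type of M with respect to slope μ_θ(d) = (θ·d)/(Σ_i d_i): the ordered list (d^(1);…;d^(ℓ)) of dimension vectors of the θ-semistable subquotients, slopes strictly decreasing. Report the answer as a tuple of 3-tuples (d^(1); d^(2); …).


Barcode: M ≅ I[1,3], I[2,3]. HN layers by μ_θ (3 steps, strictly decreasing):
  μ^(1)=11; μ^(2)=6; μ^(3)=-34

((0, 0, 2); (0, 2, 0); (1, 0, 0))


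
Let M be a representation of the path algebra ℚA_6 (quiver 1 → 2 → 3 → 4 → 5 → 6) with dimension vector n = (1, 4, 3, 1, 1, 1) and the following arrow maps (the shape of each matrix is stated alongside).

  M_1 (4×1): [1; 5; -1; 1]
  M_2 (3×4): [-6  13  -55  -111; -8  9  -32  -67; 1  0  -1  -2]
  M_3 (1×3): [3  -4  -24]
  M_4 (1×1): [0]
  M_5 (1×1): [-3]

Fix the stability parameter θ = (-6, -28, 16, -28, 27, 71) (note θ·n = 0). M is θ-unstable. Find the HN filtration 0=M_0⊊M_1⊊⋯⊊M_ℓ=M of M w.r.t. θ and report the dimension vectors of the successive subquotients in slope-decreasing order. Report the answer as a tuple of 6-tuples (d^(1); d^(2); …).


Barcode: M ≅ I[1,4], I[2,2], I[2,3]^2, I[5,6]. HN layers by μ_θ (6 steps, strictly decreasing):
  μ^(1)=71; μ^(2)=27; μ^(3)=16; μ^(4)=-6; μ^(5)=-17; μ^(6)=-28

((0, 0, 0, 0, 0, 1); (0, 0, 0, 0, 1, 0); (0, 0, 2, 0, 0, 0); (0, 0, 1, 1, 0, 0); (1, 1, 0, 0, 0, 0); (0, 3, 0, 0, 0, 0))


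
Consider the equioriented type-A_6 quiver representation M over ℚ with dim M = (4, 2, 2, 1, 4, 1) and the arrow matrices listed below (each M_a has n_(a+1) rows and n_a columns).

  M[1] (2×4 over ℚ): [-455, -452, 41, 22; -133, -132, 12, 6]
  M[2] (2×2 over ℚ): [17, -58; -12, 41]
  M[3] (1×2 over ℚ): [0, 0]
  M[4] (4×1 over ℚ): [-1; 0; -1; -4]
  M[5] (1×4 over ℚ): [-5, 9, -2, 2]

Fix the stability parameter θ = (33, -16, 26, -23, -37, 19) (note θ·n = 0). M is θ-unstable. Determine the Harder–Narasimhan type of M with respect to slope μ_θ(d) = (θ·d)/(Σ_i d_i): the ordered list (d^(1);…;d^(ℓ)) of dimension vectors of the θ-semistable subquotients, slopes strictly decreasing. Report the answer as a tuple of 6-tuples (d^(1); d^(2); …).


Barcode: M ≅ I[1,1]^2, I[1,3]^2, I[4,6], I[5,5]^3. HN layers by μ_θ (6 steps, strictly decreasing):
  μ^(1)=33; μ^(2)=26; μ^(3)=19; μ^(4)=17/2; μ^(5)=-30; μ^(6)=-37

((2, 0, 0, 0, 0, 0); (0, 0, 2, 0, 0, 0); (0, 0, 0, 0, 0, 1); (2, 2, 0, 0, 0, 0); (0, 0, 0, 1, 1, 0); (0, 0, 0, 0, 3, 0))


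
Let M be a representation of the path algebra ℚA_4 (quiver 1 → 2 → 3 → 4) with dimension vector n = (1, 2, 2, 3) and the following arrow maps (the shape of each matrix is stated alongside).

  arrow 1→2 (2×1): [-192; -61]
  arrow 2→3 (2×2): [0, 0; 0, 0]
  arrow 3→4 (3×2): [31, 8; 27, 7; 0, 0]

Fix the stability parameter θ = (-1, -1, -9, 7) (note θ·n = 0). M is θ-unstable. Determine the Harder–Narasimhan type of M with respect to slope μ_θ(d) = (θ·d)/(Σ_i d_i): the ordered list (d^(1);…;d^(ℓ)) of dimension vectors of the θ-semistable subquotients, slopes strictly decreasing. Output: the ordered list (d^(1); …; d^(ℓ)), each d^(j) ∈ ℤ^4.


Barcode: M ≅ I[1,2], I[2,2], I[3,4]^2, I[4,4]. HN layers by μ_θ (3 steps, strictly decreasing):
  μ^(1)=7; μ^(2)=-1; μ^(3)=-9

((0, 0, 0, 3); (1, 2, 0, 0); (0, 0, 2, 0))


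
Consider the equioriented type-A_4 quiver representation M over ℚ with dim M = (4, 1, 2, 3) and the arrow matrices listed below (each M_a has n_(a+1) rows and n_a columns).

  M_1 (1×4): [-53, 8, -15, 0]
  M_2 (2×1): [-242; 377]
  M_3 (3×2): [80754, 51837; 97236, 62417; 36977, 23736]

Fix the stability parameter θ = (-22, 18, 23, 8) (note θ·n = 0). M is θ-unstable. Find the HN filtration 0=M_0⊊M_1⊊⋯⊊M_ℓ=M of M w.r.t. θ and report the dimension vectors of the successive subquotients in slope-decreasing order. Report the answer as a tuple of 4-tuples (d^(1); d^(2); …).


Via rank(M_{q-1}∘⋯∘M_p): M ≅ I[1,1]^3, I[1,4], I[3,4], I[4,4].
μ_θ-semistable layers: μ^(1)=49/3; μ^(2)=31/2; μ^(3)=8; μ^(4)=-22

((0, 1, 1, 1); (0, 0, 1, 1); (0, 0, 0, 1); (4, 0, 0, 0))


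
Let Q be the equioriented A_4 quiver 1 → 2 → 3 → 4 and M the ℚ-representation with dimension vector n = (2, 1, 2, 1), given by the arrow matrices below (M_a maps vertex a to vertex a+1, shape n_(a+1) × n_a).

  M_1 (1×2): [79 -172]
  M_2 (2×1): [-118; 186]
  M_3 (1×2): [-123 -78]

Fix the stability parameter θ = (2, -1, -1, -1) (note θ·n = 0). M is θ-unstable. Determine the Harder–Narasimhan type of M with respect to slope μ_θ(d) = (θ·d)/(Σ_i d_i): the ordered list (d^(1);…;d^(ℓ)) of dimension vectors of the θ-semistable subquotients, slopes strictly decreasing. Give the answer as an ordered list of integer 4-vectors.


Via rank(M_{q-1}∘⋯∘M_p): M ≅ I[1,1], I[1,4], I[3,3].
μ_θ-semistable layers: μ^(1)=2; μ^(2)=-1/4; μ^(3)=-1

((1, 0, 0, 0); (1, 1, 1, 1); (0, 0, 1, 0))


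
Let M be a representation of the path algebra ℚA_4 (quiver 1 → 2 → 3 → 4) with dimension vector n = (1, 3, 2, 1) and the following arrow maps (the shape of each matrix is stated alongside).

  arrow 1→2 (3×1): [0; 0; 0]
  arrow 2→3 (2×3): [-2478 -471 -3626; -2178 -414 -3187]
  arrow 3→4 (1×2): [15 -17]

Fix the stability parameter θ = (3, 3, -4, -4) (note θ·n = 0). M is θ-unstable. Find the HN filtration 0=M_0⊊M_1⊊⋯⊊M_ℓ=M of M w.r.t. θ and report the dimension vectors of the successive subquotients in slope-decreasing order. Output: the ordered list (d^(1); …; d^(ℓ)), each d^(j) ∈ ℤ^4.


Via rank(M_{q-1}∘⋯∘M_p): M ≅ I[1,1], I[2,2], I[2,3], I[2,4].
μ_θ-semistable layers: μ^(1)=3; μ^(2)=-1/2; μ^(3)=-5/3

((1, 1, 0, 0); (0, 1, 1, 0); (0, 1, 1, 1))


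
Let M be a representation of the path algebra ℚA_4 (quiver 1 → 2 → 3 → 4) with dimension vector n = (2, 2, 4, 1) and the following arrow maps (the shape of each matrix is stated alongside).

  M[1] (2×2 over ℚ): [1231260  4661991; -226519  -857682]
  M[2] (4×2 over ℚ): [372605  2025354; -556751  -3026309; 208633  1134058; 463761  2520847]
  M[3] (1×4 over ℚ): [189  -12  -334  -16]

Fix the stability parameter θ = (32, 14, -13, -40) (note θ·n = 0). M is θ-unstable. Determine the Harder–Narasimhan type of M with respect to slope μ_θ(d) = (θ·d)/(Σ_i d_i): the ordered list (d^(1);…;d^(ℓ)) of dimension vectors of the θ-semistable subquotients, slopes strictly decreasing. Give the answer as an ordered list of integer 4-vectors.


Barcode: M ≅ I[1,3], I[1,4], I[3,3]^2. HN layers by μ_θ (3 steps, strictly decreasing):
  μ^(1)=11; μ^(2)=-7/4; μ^(3)=-13

((1, 1, 1, 0); (1, 1, 1, 1); (0, 0, 2, 0))


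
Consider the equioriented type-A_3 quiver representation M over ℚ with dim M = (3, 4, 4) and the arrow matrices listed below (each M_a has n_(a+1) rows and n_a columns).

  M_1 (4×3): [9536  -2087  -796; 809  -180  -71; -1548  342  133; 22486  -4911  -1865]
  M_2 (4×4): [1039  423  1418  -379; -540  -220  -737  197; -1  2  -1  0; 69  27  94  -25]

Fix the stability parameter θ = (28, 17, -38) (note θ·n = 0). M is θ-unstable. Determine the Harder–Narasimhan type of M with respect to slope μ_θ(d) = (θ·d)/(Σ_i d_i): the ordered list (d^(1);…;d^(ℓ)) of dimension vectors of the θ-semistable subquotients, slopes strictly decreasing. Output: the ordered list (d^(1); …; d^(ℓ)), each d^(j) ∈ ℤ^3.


Barcode: M ≅ I[1,3]^3, I[2,2], I[3,3]. HN layers by μ_θ (3 steps, strictly decreasing):
  μ^(1)=17; μ^(2)=7/3; μ^(3)=-38

((0, 1, 0); (3, 3, 3); (0, 0, 1))


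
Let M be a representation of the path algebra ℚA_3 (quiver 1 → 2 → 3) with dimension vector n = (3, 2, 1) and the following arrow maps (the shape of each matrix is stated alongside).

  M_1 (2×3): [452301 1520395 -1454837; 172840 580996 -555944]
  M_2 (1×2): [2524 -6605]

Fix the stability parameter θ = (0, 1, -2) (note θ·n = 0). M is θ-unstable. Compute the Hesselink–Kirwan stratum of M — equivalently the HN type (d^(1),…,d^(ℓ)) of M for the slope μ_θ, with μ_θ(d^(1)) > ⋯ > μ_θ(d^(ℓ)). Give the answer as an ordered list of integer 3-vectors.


Interval decomposition of M: I[1,1], I[1,2], I[1,3].
HN type (ℓ=3): μ^(1)=1; μ^(2)=0; μ^(3)=-1/3

((0, 1, 0); (2, 0, 0); (1, 1, 1))


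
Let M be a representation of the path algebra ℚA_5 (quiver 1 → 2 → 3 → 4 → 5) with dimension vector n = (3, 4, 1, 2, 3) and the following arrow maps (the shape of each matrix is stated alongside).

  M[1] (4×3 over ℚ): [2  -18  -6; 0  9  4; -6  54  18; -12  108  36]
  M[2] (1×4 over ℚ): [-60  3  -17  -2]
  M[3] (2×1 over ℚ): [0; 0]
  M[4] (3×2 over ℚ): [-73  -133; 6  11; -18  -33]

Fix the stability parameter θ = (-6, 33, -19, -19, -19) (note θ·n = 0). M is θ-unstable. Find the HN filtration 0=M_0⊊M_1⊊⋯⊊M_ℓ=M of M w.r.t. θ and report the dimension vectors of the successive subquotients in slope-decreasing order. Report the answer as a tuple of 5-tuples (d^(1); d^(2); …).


Via rank(M_{q-1}∘⋯∘M_p): M ≅ I[1,1], I[1,2], I[1,3], I[2,2]^2, I[4,5]^2, I[5,5].
μ_θ-semistable layers: μ^(1)=33; μ^(2)=7; μ^(3)=-6; μ^(4)=-19

((0, 3, 0, 0, 0); (0, 1, 1, 0, 0); (3, 0, 0, 0, 0); (0, 0, 0, 2, 3))


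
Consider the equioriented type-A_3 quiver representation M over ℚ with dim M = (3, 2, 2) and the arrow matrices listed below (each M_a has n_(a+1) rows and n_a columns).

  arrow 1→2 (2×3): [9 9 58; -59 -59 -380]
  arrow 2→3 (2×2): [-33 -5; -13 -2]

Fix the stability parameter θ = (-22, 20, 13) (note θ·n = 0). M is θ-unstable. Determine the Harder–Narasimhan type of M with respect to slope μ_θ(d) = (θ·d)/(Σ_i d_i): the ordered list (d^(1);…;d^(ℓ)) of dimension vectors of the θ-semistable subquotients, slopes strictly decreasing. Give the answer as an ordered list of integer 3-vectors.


Via rank(M_{q-1}∘⋯∘M_p): M ≅ I[1,1], I[1,3]^2.
μ_θ-semistable layers: μ^(1)=33/2; μ^(2)=-22

((0, 2, 2); (3, 0, 0))


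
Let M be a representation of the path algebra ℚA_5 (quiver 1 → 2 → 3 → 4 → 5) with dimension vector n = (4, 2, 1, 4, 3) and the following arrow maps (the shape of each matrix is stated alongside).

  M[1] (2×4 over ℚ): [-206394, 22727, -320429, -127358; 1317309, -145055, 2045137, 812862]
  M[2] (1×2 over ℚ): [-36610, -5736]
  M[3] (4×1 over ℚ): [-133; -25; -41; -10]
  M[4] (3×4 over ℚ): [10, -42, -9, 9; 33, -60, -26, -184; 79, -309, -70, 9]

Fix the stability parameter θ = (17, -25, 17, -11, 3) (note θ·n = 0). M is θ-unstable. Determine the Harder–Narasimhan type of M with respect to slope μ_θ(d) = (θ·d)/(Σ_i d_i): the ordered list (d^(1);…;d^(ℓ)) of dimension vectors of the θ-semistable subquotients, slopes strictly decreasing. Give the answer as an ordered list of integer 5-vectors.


Barcode: M ≅ I[1,1]^2, I[1,2], I[1,5], I[4,4], I[4,5]^2. HN layers by μ_θ (4 steps, strictly decreasing):
  μ^(1)=17; μ^(2)=3; μ^(3)=-4; μ^(4)=-11

((2, 0, 0, 0, 0); (0, 0, 1, 1, 3); (2, 2, 0, 0, 0); (0, 0, 0, 3, 0))


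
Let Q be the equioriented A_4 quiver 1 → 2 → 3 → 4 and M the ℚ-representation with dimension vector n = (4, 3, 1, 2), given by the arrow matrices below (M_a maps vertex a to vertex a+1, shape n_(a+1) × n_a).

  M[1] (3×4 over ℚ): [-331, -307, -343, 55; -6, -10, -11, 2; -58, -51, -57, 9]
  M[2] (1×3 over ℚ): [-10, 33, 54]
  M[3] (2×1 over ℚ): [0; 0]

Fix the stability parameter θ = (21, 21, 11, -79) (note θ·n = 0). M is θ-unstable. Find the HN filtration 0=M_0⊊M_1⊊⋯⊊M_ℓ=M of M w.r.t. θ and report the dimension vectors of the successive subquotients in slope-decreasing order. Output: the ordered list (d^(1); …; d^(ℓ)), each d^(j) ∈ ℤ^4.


Via rank(M_{q-1}∘⋯∘M_p): M ≅ I[1,1], I[1,2]^2, I[1,3], I[4,4]^2.
μ_θ-semistable layers: μ^(1)=21; μ^(2)=53/3; μ^(3)=-79

((3, 2, 0, 0); (1, 1, 1, 0); (0, 0, 0, 2))


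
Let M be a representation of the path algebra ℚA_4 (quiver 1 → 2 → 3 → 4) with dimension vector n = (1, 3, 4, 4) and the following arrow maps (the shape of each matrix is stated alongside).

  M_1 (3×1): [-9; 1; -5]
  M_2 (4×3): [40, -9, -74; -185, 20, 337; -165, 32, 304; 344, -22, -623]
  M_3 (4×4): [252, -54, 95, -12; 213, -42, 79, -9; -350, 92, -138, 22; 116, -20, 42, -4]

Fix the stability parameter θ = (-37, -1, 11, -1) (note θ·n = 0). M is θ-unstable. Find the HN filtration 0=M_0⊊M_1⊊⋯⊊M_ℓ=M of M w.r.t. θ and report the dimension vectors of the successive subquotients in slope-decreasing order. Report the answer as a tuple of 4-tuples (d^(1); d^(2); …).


Barcode: M ≅ I[1,4], I[2,3], I[2,4], I[3,3], I[4,4]^2. HN layers by μ_θ (4 steps, strictly decreasing):
  μ^(1)=11; μ^(2)=5; μ^(3)=-1; μ^(4)=-37

((0, 0, 2, 0); (0, 0, 2, 2); (0, 3, 0, 2); (1, 0, 0, 0))


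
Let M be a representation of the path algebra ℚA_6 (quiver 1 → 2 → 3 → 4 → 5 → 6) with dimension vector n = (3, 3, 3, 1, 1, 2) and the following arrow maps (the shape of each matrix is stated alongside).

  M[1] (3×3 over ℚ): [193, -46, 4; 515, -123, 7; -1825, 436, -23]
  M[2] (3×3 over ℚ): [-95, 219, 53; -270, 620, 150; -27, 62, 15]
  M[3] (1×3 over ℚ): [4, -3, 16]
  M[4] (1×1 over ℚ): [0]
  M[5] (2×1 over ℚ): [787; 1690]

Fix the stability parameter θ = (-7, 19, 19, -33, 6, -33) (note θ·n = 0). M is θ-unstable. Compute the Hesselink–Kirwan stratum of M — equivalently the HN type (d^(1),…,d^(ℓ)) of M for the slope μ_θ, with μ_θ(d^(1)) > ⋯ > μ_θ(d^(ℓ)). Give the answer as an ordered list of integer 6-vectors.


Barcode: M ≅ I[1,2], I[1,3], I[1,4], I[3,3], I[5,6], I[6,6]. HN layers by μ_θ (5 steps, strictly decreasing):
  μ^(1)=19; μ^(2)=5/3; μ^(3)=-7; μ^(4)=-27/2; μ^(5)=-33

((0, 2, 2, 0, 0, 0); (0, 1, 1, 1, 0, 0); (3, 0, 0, 0, 0, 0); (0, 0, 0, 0, 1, 1); (0, 0, 0, 0, 0, 1))


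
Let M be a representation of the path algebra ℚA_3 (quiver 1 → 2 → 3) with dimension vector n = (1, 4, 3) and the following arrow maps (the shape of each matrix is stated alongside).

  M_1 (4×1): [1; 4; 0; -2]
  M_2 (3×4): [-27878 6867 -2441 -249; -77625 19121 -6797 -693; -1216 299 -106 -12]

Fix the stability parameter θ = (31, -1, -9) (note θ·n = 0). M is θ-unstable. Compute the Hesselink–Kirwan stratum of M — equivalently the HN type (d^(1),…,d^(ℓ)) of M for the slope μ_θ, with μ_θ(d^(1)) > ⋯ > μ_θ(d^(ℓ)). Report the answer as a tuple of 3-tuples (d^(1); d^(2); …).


Via rank(M_{q-1}∘⋯∘M_p): M ≅ I[1,3], I[2,2], I[2,3]^2.
μ_θ-semistable layers: μ^(1)=7; μ^(2)=-1; μ^(3)=-5

((1, 1, 1); (0, 1, 0); (0, 2, 2))


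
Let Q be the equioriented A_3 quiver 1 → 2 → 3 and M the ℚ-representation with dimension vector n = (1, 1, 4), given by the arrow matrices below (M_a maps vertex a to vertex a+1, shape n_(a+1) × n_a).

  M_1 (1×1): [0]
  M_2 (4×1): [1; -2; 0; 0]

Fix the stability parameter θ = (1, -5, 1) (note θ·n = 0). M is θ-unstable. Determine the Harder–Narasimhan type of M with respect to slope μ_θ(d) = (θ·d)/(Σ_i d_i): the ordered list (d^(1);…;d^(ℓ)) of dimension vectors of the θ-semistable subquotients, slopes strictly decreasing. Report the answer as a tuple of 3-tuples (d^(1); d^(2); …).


Via rank(M_{q-1}∘⋯∘M_p): M ≅ I[1,1], I[2,3], I[3,3]^3.
μ_θ-semistable layers: μ^(1)=1; μ^(2)=-5

((1, 0, 4); (0, 1, 0))


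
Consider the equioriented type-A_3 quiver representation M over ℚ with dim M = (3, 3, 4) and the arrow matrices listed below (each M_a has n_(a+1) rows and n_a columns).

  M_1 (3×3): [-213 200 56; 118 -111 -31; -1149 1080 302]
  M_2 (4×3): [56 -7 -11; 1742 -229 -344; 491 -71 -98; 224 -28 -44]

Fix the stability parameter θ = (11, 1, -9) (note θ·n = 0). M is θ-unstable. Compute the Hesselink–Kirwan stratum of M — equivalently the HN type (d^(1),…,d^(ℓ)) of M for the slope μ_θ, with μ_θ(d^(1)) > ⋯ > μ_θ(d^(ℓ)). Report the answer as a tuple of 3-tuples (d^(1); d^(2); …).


Interval decomposition of M: I[1,3]^3, I[3,3].
HN type (ℓ=2): μ^(1)=1; μ^(2)=-9

((3, 3, 3); (0, 0, 1))


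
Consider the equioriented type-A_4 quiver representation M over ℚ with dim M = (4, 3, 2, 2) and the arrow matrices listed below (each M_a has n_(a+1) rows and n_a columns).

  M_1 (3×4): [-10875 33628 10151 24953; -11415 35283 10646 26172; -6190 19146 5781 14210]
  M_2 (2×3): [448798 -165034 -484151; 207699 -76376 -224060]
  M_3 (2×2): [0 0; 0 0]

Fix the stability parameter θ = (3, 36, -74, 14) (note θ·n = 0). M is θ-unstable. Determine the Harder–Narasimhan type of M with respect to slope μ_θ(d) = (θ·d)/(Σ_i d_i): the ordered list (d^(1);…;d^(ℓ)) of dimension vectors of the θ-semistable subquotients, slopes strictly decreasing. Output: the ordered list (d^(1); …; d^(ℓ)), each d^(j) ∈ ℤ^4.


Interval decomposition of M: I[1,1], I[1,2], I[1,3]^2, I[4,4]^2.
HN type (ℓ=4): μ^(1)=36; μ^(2)=14; μ^(3)=3; μ^(4)=-35/3

((0, 1, 0, 0); (0, 0, 0, 2); (2, 0, 0, 0); (2, 2, 2, 0))


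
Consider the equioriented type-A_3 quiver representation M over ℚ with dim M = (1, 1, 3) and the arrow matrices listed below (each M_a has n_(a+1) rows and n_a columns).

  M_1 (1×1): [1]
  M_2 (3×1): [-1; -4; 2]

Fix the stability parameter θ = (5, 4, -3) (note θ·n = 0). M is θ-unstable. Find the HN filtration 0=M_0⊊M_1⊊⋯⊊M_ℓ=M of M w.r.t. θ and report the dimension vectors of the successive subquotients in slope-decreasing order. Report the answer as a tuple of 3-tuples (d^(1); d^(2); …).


Via rank(M_{q-1}∘⋯∘M_p): M ≅ I[1,3], I[3,3]^2.
μ_θ-semistable layers: μ^(1)=2; μ^(2)=-3

((1, 1, 1); (0, 0, 2))


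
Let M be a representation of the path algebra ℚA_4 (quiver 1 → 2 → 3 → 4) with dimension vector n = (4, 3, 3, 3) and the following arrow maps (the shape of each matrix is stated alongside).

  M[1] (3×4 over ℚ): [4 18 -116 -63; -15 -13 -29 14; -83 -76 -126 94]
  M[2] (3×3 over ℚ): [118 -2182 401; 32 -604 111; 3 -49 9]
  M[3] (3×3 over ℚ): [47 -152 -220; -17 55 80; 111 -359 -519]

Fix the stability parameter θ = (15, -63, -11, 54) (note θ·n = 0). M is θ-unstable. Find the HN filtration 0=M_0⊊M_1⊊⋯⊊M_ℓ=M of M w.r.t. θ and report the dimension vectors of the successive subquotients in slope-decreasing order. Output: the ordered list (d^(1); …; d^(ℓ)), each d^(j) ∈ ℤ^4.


Interval decomposition of M: I[1,1], I[1,4]^3.
HN type (ℓ=4): μ^(1)=54; μ^(2)=15; μ^(3)=-11; μ^(4)=-24

((0, 0, 0, 3); (1, 0, 0, 0); (0, 0, 3, 0); (3, 3, 0, 0))


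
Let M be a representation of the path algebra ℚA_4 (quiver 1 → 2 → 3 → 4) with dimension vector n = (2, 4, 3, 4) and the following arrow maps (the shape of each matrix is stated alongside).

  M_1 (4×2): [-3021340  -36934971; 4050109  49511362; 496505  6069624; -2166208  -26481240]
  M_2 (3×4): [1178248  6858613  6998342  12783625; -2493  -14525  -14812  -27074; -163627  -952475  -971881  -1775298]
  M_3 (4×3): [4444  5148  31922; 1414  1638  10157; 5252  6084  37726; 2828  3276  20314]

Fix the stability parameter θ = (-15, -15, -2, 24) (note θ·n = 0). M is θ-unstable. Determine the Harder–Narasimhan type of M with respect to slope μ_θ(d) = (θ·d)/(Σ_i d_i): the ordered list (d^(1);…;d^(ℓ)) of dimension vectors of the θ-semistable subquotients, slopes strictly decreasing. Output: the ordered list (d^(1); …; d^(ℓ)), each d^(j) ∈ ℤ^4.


Interval decomposition of M: I[1,3], I[1,4], I[2,2], I[2,3], I[4,4]^3.
HN type (ℓ=3): μ^(1)=24; μ^(2)=-2; μ^(3)=-15

((0, 0, 0, 4); (0, 0, 3, 0); (2, 4, 0, 0))


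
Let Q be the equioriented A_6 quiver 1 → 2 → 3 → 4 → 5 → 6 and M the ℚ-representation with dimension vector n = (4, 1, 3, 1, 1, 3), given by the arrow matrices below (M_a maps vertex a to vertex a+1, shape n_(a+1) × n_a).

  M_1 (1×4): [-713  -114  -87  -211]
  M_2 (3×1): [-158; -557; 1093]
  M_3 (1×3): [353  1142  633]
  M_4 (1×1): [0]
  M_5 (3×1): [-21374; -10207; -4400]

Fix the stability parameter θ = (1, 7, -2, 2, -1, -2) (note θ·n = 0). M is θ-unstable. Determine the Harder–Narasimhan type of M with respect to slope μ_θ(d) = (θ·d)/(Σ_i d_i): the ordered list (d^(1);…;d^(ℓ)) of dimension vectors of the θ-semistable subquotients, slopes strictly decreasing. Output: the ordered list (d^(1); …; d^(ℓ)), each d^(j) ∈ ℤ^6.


Barcode: M ≅ I[1,1]^3, I[1,4], I[3,3]^2, I[5,6], I[6,6]^2. HN layers by μ_θ (4 steps, strictly decreasing):
  μ^(1)=7/3; μ^(2)=1; μ^(3)=-3/2; μ^(4)=-2

((0, 1, 1, 1, 0, 0); (4, 0, 0, 0, 0, 0); (0, 0, 0, 0, 1, 1); (0, 0, 2, 0, 0, 2))
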